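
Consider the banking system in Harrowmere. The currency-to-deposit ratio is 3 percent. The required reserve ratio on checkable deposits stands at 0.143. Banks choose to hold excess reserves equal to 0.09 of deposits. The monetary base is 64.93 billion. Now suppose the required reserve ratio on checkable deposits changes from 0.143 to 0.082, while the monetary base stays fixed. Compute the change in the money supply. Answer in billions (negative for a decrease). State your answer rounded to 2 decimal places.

76.79 billion

Initially m₁ = (1 + 0.03) / (0.143 + 0.09 + 0.03) ≈ 3.91635, so M₁ = 3.91635 × 64.93 ≈ 254.2886 billion.
After the change m₂ = (1 + 0.03) / (0.082 + 0.09 + 0.03) ≈ 5.09901, so M₂ = 5.09901 × 64.93 ≈ 331.0787 billion.
ΔM = M₂ − M₁ = 331.0787 − 254.2886 = 76.7901 billion.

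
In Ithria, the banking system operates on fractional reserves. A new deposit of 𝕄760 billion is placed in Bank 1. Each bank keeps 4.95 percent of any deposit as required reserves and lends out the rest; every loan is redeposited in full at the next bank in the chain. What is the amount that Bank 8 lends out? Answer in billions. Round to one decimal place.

𝕄506.3 billion

Each bank lends a fraction (1 − rr) = 0.9505 of the deposit it receives, so Bank 8 receives 760·0.9505^7 and lends 760·0.9505^8 ≈ 506.3264 billion.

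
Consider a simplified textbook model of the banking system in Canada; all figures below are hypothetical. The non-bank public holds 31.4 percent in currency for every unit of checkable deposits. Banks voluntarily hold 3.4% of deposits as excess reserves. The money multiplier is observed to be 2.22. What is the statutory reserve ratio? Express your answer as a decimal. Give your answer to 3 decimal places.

Using m = 2.22. Since m = (1 + c)/(c + rr + e), the denominator satisfies c + rr + e = (1 + c)/m = (1 + 0.314) / 2.22 ≈ 0.591892.
With c = 0.314 and e = 0.034, the statutory reserve ratio is 0.591892 − 0.314 − 0.034 = 0.243892.

0.244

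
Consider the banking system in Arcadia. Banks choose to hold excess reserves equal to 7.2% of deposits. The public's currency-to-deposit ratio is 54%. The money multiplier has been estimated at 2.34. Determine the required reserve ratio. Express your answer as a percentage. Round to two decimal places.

4.61%

Using m = 2.34. Since m = (1 + c)/(c + rr + e), the denominator satisfies c + rr + e = (1 + c)/m = (1 + 0.54) / 2.34 ≈ 0.658120.
With c = 0.54 and e = 0.072, the required reserve ratio is 0.658120 − 0.54 − 0.072 = 0.04612.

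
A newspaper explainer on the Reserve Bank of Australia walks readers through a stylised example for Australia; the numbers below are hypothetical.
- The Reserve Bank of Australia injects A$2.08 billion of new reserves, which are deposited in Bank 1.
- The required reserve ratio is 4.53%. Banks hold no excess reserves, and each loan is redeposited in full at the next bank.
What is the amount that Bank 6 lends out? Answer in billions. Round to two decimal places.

Each bank lends a fraction (1 − rr) = 0.9547 of the deposit it receives, so Bank 6 receives 2.08·0.9547^5 and lends 2.08·0.9547^6 ≈ 1.5749 billion.

A$1.57 billion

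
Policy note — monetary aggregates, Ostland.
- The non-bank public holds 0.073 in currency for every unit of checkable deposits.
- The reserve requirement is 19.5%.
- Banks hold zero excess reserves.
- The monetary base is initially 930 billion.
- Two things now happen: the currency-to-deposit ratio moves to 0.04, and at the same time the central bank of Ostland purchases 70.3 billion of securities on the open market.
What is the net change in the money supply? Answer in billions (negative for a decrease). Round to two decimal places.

Before: m₁ = (1 + 0.073) / (0.195 + 0.073) ≈ 4.0037313, MB₁ = 930, so M₁ = 4.0037313 × 930 ≈ 3723.4701 billion.
After: m₂ = (1 + 0.04) / (0.195 + 0.04) ≈ 4.4255319, MB₂ = 930 + 70.3 = 1000.3, so M₂ = 4.4255319 × 1000.3 ≈ 4426.8596 billion.
ΔM = M₂ − M₁ = 4426.8596 − 3723.4701 = 703.3895 billion.

703.39 billion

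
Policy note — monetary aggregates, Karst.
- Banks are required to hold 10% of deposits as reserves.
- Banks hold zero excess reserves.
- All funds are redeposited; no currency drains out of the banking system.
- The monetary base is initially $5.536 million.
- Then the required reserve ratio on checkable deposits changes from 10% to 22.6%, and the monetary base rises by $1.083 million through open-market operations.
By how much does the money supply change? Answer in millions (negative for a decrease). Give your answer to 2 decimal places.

-26.07 million

Before: m₁ = 1 / (0.1) = 10, MB₁ = 5.536, so M₁ = 10 × 5.536 = 55.36 million.
After: m₂ = 1 / (0.226) ≈ 4.4248, MB₂ = 5.536 + 1.083 = 6.619, so M₂ = 4.4248 × 6.619 ≈ 29.2878 million.
ΔM = M₂ − M₁ = 29.2878 − 55.36 = -26.0722 million.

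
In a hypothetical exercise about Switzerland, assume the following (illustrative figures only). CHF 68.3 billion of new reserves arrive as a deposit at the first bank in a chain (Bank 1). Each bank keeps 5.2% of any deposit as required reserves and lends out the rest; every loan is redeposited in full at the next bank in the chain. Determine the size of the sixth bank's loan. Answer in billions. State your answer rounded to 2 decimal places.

Each bank lends a fraction (1 − rr) = 0.9480 of the deposit it receives, so Bank 6 receives 68.3·0.9480^5 and lends 68.3·0.9480^6 ≈ 49.5759 billion.

CHF 49.58 billion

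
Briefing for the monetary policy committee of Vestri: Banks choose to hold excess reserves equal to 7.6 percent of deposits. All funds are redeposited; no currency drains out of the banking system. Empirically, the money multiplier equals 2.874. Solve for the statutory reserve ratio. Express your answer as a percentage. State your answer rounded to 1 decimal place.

Using m = 2.874. Since m = (1 + c)/(c + rr + e), the denominator satisfies c + rr + e = (1 + c)/m = (1 + 0) / 2.874 ≈ 0.347947.
With c = 0 and e = 0.076, the statutory reserve ratio is 0.347947 − 0 − 0.076 = 0.271947.

27.2%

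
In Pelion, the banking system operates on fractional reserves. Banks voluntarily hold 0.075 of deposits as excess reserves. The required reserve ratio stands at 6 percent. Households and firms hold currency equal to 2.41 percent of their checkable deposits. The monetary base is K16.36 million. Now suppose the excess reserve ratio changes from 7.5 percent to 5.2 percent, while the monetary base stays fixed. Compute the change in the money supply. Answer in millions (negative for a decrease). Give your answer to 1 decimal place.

Initially m₁ = (1 + 0.0241) / (0.06 + 0.075 + 0.0241) ≈ 6.4368, so M₁ = 6.4368 × 16.36 ≈ 105.306 million.
After the change m₂ = (1 + 0.0241) / (0.06 + 0.052 + 0.0241) ≈ 7.5246, so M₂ = 7.5246 × 16.36 ≈ 123.1025 million.
ΔM = M₂ − M₁ = 123.1025 − 105.306 = 17.7965 million.

K17.8 million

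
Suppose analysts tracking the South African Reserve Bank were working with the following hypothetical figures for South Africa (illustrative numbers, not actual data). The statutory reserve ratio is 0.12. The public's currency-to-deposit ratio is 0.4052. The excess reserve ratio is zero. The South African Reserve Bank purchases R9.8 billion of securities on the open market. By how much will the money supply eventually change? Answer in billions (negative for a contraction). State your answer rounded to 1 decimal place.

The money multiplier is m = (1 + c) / (rr + c) = (1 + 0.4052) / (0.12 + 0.4052) ≈ 2.6756.
The purchase adds 9.8 billion of base, so ΔM = m × ΔMB = 2.6756 × (+9.8) ≈ 26.2209 billion.

R26.2 billion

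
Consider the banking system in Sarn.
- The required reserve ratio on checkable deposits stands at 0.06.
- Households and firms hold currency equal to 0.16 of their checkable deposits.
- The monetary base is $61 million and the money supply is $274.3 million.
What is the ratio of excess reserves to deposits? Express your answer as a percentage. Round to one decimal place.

3.8%

Using m = M/MB = 274.3/61 ≈ 4.496721. Since m = (1 + c)/(c + rr + e), the denominator satisfies c + rr + e = (1 + c)/m = (1 + 0.16) / 4.496721 ≈ 0.257966.
With c = 0.16 and rr = 0.06, the ratio of excess reserves to deposits is 0.257966 − 0.16 − 0.06 = 0.037966.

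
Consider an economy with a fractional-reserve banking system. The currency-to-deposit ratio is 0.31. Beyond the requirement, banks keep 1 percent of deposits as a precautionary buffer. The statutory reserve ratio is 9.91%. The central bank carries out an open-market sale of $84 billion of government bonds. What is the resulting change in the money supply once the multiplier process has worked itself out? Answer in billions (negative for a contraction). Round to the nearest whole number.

-263 billion

The money multiplier is m = (1 + c) / (rr + e + c) = (1 + 0.31) / (0.0991 + 0.01 + 0.31) ≈ 3.1257.
The sale removes 84 billion of base, so ΔM = m × ΔMB = 3.1257 × (−84) = -262.5588 billion.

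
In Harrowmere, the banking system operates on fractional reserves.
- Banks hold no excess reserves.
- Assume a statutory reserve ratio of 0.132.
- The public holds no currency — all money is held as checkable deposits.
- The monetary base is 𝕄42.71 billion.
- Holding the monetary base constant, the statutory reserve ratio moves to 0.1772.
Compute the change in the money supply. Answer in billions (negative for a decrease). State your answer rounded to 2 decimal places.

Initially m₁ = 1 / (0.132) ≈ 7.57576, so M₁ = 7.57576 × 42.71 ≈ 323.5607 billion.
After the change m₂ = 1 / (0.1772) ≈ 5.64334, so M₂ = 5.64334 × 42.71 ≈ 241.0271 billion.
ΔM = M₂ − M₁ = 241.0271 − 323.5607 = -82.5336 billion.

-82.53 billion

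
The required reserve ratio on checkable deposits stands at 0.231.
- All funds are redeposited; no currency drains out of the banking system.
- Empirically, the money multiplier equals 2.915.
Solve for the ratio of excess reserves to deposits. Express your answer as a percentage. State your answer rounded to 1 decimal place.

Using m = 2.915. Since m = (1 + c)/(c + rr + e), the denominator satisfies c + rr + e = (1 + c)/m = (1 + 0) / 2.915 ≈ 0.343053.
With c = 0 and rr = 0.231, the ratio of excess reserves to deposits is 0.343053 − 0 − 0.231 = 0.112053.

11.2%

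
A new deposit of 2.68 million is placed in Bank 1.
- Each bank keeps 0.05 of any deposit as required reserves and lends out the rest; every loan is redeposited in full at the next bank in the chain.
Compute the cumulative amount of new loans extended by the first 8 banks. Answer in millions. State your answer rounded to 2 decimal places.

17.14 million

Bank i lends (1 − rr)^i of the original deposit: Bank 1 lends 2.68·0.9500 = 2.5460, Bank 2 lends 2.68·0.9500² = 2.4187, and so on.
Summing a geometric series: total = 2.68·[0.9500·(1 − 0.9500^8) / (1 − 0.9500)] ≈ 17.1386 million.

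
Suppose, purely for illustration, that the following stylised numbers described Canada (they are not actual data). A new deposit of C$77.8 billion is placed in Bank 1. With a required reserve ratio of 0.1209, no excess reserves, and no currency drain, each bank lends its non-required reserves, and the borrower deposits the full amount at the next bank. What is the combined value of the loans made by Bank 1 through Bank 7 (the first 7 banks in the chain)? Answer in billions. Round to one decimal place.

Bank i lends (1 − rr)^i of the original deposit: Bank 1 lends 77.8·0.8791 ≈ 68.3940, Bank 2 lends 77.8·0.8791² ≈ 60.1251, and so on.
Summing a geometric series: total = 77.8·[0.8791·(1 − 0.8791^7) / (1 − 0.8791)] ≈ 336.1664 billion.

C$336.2 billion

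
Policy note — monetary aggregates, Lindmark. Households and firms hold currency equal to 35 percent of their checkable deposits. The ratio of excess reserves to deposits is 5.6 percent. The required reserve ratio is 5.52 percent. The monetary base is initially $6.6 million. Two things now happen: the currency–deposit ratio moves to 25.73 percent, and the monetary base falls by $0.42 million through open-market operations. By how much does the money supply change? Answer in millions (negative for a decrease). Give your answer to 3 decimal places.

$1.767 million

Before: m₁ = (1 + 0.35) / (0.0552 + 0.056 + 0.35) ≈ 2.92715, MB₁ = 6.6, so M₁ = 2.92715 × 6.6 ≈ 19.3192 million.
After: m₂ = (1 + 0.2573) / (0.0552 + 0.056 + 0.2573) ≈ 3.41194, MB₂ = 6.6 − 0.42 = 6.18, so M₂ = 3.41194 × 6.18 ≈ 21.0858 million.
ΔM = M₂ − M₁ = 21.0858 − 19.3192 = 1.7666 million.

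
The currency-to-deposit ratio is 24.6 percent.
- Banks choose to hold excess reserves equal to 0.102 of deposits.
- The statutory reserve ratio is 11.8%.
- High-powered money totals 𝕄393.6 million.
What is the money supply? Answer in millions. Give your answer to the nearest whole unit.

The money multiplier is m = (1 + c) / (rr + e + c) = (1 + 0.246) / (0.118 + 0.102 + 0.246) ≈ 2.6738.
So M = m × MB = 2.6738 × 393.6 ≈ 1052.4077 million.

𝕄1052 million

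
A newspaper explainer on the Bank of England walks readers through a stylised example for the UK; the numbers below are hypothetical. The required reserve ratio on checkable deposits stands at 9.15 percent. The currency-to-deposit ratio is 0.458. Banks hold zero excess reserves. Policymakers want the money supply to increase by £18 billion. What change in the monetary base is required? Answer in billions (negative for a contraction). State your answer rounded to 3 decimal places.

The money multiplier is m = (1 + c) / (rr + c) = (1 + 0.458) / (0.0915 + 0.458) ≈ 2.653321.
ΔMB = ΔM / m = (+18) / 2.653321 ≈ 6.784 billion.

£6.784 billion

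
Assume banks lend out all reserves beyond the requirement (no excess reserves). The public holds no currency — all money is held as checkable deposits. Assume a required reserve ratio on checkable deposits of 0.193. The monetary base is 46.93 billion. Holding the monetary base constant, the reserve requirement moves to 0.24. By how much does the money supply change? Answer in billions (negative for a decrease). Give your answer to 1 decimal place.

Initially m₁ = 1 / (0.193) ≈ 5.1813, so M₁ = 5.1813 × 46.93 ≈ 243.1584 billion.
After the change m₂ = 1 / (0.24) ≈ 4.1667, so M₂ = 4.1667 × 46.93 ≈ 195.5432 billion.
ΔM = M₂ − M₁ = 195.5432 − 243.1584 = -47.6152 billion.

-47.6 billion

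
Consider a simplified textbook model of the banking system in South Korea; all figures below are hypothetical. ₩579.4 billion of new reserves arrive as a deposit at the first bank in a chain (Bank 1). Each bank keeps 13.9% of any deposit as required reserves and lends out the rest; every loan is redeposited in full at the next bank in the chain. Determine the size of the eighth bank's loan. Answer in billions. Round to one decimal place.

Each bank lends a fraction (1 − rr) = 0.8610 of the deposit it receives, so Bank 8 receives 579.4·0.8610^7 and lends 579.4·0.8610^8 ≈ 174.9862 billion.

₩175.0 billion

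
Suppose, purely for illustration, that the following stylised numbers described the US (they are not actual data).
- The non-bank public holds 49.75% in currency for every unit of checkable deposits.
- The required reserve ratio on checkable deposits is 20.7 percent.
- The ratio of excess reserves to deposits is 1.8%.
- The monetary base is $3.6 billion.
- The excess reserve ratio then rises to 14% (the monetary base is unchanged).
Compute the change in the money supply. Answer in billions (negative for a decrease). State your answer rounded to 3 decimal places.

-1.078 billion

Initially m₁ = (1 + 0.4975) / (0.207 + 0.018 + 0.4975) ≈ 2.07266, so M₁ = 2.07266 × 3.6 ≈ 7.4616 billion.
After the change m₂ = (1 + 0.4975) / (0.207 + 0.14 + 0.4975) ≈ 1.77324, so M₂ = 1.77324 × 3.6 ≈ 6.3837 billion.
ΔM = M₂ − M₁ = 6.3837 − 7.4616 = -1.0779 billion.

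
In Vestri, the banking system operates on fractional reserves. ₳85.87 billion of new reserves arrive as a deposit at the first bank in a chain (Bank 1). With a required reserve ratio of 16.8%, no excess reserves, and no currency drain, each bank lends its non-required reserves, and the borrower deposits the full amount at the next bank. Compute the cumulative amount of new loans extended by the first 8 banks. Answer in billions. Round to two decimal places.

₳327.62 billion

Bank i lends (1 − rr)^i of the original deposit: Bank 1 lends 85.87·0.8320 ≈ 71.4438, Bank 2 lends 85.87·0.8320² ≈ 59.4413, and so on.
Summing a geometric series: total = 85.87·[0.8320·(1 − 0.8320^8) / (1 − 0.8320)] ≈ 327.6177 billion.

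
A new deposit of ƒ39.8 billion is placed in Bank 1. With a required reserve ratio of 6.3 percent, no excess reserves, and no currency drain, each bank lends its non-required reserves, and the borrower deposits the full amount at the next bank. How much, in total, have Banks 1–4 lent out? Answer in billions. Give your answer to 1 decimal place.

ƒ135.7 billion

Bank i lends (1 − rr)^i of the original deposit: Bank 1 lends 39.8·0.9370 = 37.2926, Bank 2 lends 39.8·0.9370² ≈ 34.9432, and so on.
Summing a geometric series: total = 39.8·[0.9370·(1 − 0.9370^4) / (1 − 0.9370)] ≈ 135.6565 billion.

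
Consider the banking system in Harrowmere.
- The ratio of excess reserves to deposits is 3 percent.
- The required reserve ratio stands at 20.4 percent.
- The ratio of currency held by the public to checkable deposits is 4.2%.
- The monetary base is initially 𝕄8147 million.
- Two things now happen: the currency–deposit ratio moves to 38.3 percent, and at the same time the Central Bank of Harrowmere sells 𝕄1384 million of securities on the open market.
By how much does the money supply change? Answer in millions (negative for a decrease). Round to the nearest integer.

Before: m₁ = (1 + 0.042) / (0.204 + 0.03 + 0.042) ≈ 3.77536, MB₁ = 8147, so M₁ = 3.77536 × 8147 ≈ 30757.8579 million.
After: m₂ = (1 + 0.383) / (0.204 + 0.03 + 0.383) ≈ 2.24149, MB₂ = 8147 − 1384 = 6763, so M₂ = 2.24149 × 6763 ≈ 15159.1969 million.
ΔM = M₂ − M₁ = 15159.1969 − 30757.8579 = -15598.661 million.

-15599 million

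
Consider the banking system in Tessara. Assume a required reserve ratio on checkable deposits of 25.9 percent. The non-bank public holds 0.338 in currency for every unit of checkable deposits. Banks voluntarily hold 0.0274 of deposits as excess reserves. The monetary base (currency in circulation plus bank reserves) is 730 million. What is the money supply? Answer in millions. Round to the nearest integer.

The money multiplier is m = (1 + c) / (rr + e + c) = (1 + 0.338) / (0.259 + 0.0274 + 0.338) ≈ 2.1429.
So M = m × MB = 2.1429 × 730 = 1564.317 million.

1564 million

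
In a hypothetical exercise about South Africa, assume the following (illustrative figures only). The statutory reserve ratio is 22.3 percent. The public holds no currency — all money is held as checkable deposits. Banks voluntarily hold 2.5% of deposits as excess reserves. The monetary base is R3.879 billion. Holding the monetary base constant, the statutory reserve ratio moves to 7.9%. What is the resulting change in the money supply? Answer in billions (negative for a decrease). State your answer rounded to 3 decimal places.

Initially m₁ = 1 / (0.223 + 0.025) ≈ 4.03226, so M₁ = 4.03226 × 3.879 ≈ 15.6411 billion.
After the change m₂ = 1 / (0.079 + 0.025) ≈ 9.61538, so M₂ = 9.61538 × 3.879 ≈ 37.2981 billion.
ΔM = M₂ − M₁ = 37.2981 − 15.6411 = 21.657 billion.

R21.657 billion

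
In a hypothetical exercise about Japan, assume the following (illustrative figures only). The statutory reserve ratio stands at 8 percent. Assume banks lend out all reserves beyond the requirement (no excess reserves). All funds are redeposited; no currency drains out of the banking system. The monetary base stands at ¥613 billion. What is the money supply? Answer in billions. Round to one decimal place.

¥7662.5 billion

With no currency drain or excess reserves, the money multiplier is m = 1/rr = 1/0.08 = 12.5.
Money supply M = m × MB = 12.5 × 613 = 7662.5 billion.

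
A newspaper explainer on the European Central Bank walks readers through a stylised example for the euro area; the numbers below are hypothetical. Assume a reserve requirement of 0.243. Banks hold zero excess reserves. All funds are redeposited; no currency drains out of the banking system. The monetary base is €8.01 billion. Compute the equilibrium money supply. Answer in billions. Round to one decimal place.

€33.0 billion

With no currency drain or excess reserves, the money multiplier is m = 1/rr = 1/0.243 ≈ 4.1152.
Money supply M = m × MB = 4.1152 × 8.01 ≈ 32.9628 billion.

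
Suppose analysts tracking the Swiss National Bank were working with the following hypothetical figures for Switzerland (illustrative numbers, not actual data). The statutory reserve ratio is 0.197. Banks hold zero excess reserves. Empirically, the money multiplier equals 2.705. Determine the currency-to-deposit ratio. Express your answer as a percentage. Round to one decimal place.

27.4%

Using m = 2.705. From m = (1 + c)/(c + rr + e), rearranging gives 1 + c = m·(c + rr + e), so c·(1 − m) = m·(rr + e) − 1.
Hence c = [m·(rr + e) − 1]/(1 − m) = [2.705 × (0.197 + 0) − 1] / (1 − 2.705) ≈ 0.273968.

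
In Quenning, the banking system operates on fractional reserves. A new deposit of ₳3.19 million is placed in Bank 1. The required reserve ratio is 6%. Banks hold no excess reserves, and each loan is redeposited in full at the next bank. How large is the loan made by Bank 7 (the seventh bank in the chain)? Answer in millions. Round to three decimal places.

Each bank lends a fraction (1 − rr) = 0.9400 of the deposit it receives, so Bank 7 receives 3.19·0.9400^6 and lends 3.19·0.9400^7 ≈ 2.0686 million.

₳2.069 million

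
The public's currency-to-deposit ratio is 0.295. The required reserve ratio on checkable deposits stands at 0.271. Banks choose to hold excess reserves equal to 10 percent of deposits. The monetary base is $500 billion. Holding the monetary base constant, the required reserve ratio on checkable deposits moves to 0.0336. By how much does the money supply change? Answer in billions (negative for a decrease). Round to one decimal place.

$538.5 billion

Initially m₁ = (1 + 0.295) / (0.271 + 0.1 + 0.295) ≈ 1.94444, so M₁ = 1.94444 × 500 = 972.22 billion.
After the change m₂ = (1 + 0.295) / (0.0336 + 0.1 + 0.295) ≈ 3.02147, so M₂ = 3.02147 × 500 = 1510.735 billion.
ΔM = M₂ − M₁ = 1510.735 − 972.22 = 538.515 billion.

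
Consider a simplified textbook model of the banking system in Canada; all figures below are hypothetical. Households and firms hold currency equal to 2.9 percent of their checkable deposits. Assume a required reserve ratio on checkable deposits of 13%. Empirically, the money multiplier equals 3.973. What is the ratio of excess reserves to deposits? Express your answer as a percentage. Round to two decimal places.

10.00%

Using m = 3.973. Since m = (1 + c)/(c + rr + e), the denominator satisfies c + rr + e = (1 + c)/m = (1 + 0.029) / 3.973 ≈ 0.258998.
With c = 0.029 and rr = 0.13, the ratio of excess reserves to deposits is 0.258998 − 0.029 − 0.13 = 0.099998.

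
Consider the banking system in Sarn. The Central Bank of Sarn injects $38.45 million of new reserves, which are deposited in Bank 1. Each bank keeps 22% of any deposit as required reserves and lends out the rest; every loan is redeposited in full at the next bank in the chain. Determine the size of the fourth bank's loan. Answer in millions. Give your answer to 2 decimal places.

$14.23 million

Each bank lends a fraction (1 − rr) = 0.7800 of the deposit it receives, so Bank 4 receives 38.45·0.7800^3 and lends 38.45·0.7800^4 ≈ 14.2323 million.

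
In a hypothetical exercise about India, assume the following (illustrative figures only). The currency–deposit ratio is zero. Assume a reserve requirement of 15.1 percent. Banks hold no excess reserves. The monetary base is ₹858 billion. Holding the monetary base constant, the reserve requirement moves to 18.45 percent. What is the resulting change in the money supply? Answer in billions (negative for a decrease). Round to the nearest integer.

-1032 billion

Initially m₁ = 1 / (0.151) ≈ 6.6225, so M₁ = 6.6225 × 858 = 5682.105 billion.
After the change m₂ = 1 / (0.1845) ≈ 5.4201, so M₂ = 5.4201 × 858 = 4650.4458 billion.
ΔM = M₂ − M₁ = 4650.4458 − 5682.105 = -1031.6592 billion.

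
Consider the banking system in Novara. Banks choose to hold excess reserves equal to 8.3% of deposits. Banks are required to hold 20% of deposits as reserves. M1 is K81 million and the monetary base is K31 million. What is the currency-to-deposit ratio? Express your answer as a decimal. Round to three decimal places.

0.162

Using m = M/MB = 81/31 ≈ 2.612903. From m = (1 + c)/(c + rr + e), rearranging gives 1 + c = m·(c + rr + e), so c·(1 − m) = m·(rr + e) − 1.
Hence c = [m·(rr + e) − 1]/(1 − m) = [2.612903 × (0.2 + 0.083) − 1] / (1 − 2.612903) ≈ 0.161540.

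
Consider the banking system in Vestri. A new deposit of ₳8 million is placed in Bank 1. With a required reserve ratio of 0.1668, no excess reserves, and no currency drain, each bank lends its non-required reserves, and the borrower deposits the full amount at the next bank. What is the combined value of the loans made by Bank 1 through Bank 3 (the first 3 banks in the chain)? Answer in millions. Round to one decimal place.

Bank i lends (1 − rr)^i of the original deposit: Bank 1 lends 8·0.8332 = 6.6656, Bank 2 lends 8·0.8332² ≈ 5.5538, and so on.
Summing a geometric series: total = 8·[0.8332·(1 − 0.8332^3) / (1 − 0.8332)] ≈ 16.8468 million.

₳16.8 million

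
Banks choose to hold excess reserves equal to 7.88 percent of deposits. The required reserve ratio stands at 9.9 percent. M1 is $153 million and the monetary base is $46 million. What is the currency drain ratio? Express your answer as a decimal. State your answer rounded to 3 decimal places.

Using m = M/MB = 153/46 ≈ 3.326087. From m = (1 + c)/(c + rr + e), rearranging gives 1 + c = m·(c + rr + e), so c·(1 − m) = m·(rr + e) − 1.
Hence c = [m·(rr + e) − 1]/(1 − m) = [3.326087 × (0.099 + 0.0788) − 1] / (1 − 3.326087) ≈ 0.175669.

0.176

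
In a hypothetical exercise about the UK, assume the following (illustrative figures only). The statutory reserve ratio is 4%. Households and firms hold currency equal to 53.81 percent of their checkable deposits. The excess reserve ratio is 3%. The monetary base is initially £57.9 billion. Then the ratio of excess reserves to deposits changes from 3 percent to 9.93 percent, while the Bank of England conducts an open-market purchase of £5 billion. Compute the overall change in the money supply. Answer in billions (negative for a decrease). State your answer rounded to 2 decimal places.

Before: m₁ = (1 + 0.5381) / (0.04 + 0.03 + 0.5381) ≈ 2.52935, MB₁ = 57.9, so M₁ = 2.52935 × 57.9 ≈ 146.4494 billion.
After: m₂ = (1 + 0.5381) / (0.04 + 0.0993 + 0.5381) ≈ 2.27059, MB₂ = 57.9 + 5 = 62.9, so M₂ = 2.27059 × 62.9 ≈ 142.8201 billion.
ΔM = M₂ − M₁ = 142.8201 − 146.4494 = -3.6293 billion.

-3.63 billion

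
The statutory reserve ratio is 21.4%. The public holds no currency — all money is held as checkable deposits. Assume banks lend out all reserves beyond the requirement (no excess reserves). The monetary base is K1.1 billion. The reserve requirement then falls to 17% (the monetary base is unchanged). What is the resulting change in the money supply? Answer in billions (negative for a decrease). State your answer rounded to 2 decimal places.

Initially m₁ = 1 / (0.214) ≈ 4.6729, so M₁ = 4.6729 × 1.1 ≈ 5.1402 billion.
After the change m₂ = 1 / (0.17) ≈ 5.8824, so M₂ = 5.8824 × 1.1 ≈ 6.4706 billion.
ΔM = M₂ − M₁ = 6.4706 − 5.1402 = 1.3304 billion.

K1.33 billion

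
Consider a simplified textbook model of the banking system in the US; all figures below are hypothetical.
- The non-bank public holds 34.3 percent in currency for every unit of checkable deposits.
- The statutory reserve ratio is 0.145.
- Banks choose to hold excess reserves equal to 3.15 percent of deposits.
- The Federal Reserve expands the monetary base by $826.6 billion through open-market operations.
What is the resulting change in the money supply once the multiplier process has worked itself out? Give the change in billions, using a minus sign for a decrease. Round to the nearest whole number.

The money multiplier is m = (1 + c) / (rr + e + c) = (1 + 0.343) / (0.145 + 0.0315 + 0.343) ≈ 2.5852.
The purchase adds 826.6 billion of base, so ΔM = m × ΔMB = 2.5852 × (+826.6) ≈ 2136.9263 billion.

$2137 billion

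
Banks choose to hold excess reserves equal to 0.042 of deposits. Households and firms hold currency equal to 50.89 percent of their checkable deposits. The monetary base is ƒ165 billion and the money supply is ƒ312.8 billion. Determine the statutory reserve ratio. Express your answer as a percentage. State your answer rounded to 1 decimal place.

24.5%

Using m = M/MB = 312.8/165 ≈ 1.895758. Since m = (1 + c)/(c + rr + e), the denominator satisfies c + rr + e = (1 + c)/m = (1 + 0.5089) / 1.895758 ≈ 0.795935.
With c = 0.5089 and e = 0.042, the statutory reserve ratio is 0.795935 − 0.5089 − 0.042 = 0.245035.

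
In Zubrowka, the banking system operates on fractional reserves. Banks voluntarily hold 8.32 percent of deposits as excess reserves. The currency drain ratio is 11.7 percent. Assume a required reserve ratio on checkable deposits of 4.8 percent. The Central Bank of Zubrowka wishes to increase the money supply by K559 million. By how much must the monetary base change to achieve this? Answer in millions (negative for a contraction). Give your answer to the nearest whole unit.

The money multiplier is m = (1 + c) / (rr + e + c) = (1 + 0.117) / (0.048 + 0.0832 + 0.117) ≈ 4.5004.
ΔMB = ΔM / m = (+559) / 4.5004 ≈ 124.2112 million.

K124 million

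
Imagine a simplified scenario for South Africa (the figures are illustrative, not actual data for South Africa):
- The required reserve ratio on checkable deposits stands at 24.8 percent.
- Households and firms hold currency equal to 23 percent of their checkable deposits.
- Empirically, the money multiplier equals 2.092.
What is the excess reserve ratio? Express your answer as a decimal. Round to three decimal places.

Using m = 2.092. Since m = (1 + c)/(c + rr + e), the denominator satisfies c + rr + e = (1 + c)/m = (1 + 0.23) / 2.092 ≈ 0.587954.
With c = 0.23 and rr = 0.248, the excess reserve ratio is 0.587954 − 0.23 − 0.248 = 0.109954.

0.110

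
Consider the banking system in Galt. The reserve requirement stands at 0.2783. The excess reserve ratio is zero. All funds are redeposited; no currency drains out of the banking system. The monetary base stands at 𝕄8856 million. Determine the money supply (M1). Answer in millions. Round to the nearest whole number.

With no currency drain or excess reserves, the money multiplier is m = 1/rr = 1/0.2783 ≈ 3.59324.
Money supply M = m × MB = 3.59324 × 8856 ≈ 31821.7334 million.

𝕄31822 million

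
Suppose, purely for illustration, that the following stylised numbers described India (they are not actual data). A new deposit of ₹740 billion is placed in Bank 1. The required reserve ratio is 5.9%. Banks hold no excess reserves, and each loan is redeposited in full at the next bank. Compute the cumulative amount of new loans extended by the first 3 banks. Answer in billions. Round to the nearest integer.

Bank i lends (1 − rr)^i of the original deposit: Bank 1 lends 740·0.9410 = 696.3400, Bank 2 lends 740·0.9410² ≈ 655.2559, and so on.
Summing a geometric series: total = 740·[0.9410·(1 − 0.9410^3) / (1 − 0.9410)] ≈ 1968.1918 billion.

₹1968 billion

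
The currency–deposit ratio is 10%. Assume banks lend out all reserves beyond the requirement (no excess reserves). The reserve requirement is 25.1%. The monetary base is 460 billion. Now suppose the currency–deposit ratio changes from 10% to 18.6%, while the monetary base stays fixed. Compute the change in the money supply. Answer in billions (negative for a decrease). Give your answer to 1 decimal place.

-193.2 billion

Initially m₁ = (1 + 0.1) / (0.251 + 0.1) ≈ 3.13390, so M₁ = 3.13390 × 460 = 1441.594 billion.
After the change m₂ = (1 + 0.186) / (0.251 + 0.186) ≈ 2.71396, so M₂ = 2.71396 × 460 = 1248.4216 billion.
ΔM = M₂ − M₁ = 1248.4216 − 1441.594 = -193.1724 billion.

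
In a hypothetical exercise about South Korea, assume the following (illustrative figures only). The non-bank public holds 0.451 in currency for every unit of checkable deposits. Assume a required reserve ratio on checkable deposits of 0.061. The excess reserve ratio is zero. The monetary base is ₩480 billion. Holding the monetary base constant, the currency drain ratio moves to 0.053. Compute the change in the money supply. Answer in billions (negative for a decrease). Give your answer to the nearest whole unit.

Initially m₁ = (1 + 0.451) / (0.061 + 0.451) ≈ 2.8340, so M₁ = 2.8340 × 480 = 1360.32 billion.
After the change m₂ = (1 + 0.053) / (0.061 + 0.053) ≈ 9.2368, so M₂ = 9.2368 × 480 = 4433.664 billion.
ΔM = M₂ − M₁ = 4433.664 − 1360.32 = 3073.344 billion.

₩3073 billion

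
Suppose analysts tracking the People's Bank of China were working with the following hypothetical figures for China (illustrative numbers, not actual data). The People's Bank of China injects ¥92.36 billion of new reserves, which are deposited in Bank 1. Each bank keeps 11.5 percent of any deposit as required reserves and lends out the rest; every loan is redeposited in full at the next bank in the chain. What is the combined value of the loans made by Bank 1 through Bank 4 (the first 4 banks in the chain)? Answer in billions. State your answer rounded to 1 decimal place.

¥274.8 billion

Bank i lends (1 − rr)^i of the original deposit: Bank 1 lends 92.36·0.8850 = 81.7386, Bank 2 lends 92.36·0.8850² ≈ 72.3387, and so on.
Summing a geometric series: total = 92.36·[0.8850·(1 − 0.8850^4) / (1 − 0.8850)] ≈ 274.7544 billion.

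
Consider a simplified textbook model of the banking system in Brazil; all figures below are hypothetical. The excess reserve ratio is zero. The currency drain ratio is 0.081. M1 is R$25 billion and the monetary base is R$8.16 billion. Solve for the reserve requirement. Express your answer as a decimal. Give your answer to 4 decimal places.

0.2718

Using m = M/MB = 25/8.16 ≈ 3.063725. Since m = (1 + c)/(c + rr + e), the denominator satisfies c + rr + e = (1 + c)/m = (1 + 0.081) / 3.063725 ≈ 0.352838.
With c = 0.081 and e = 0, the reserve requirement is 0.352838 − 0.081 − 0 = 0.271838.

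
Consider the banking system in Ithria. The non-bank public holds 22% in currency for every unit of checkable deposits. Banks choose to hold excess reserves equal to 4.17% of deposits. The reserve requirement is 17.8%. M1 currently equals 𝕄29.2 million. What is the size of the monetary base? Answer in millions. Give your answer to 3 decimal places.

𝕄10.524 million

The money multiplier is m = (1 + c) / (rr + e + c) = (1 + 0.22) / (0.178 + 0.0417 + 0.22) ≈ 2.774619.
MB = M / m = 29.2 / 2.774619 ≈ 10.524 million.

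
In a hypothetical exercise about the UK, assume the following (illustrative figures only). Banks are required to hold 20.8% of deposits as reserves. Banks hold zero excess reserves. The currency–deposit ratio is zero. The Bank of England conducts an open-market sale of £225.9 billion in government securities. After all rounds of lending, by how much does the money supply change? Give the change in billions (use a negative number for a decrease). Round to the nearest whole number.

The simple money multiplier is m = 1/rr = 1/0.208 ≈ 4.8077.
An open-market sale reduces the monetary base by 225.9 billion, so ΔM = m × ΔMB = 4.8077 × (−225.9) ≈ -1086.0594 billion.

-1086 billion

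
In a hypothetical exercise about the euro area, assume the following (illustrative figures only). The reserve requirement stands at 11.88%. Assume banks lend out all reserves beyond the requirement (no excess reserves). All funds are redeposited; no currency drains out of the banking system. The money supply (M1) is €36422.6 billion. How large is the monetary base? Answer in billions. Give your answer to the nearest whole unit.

€4327 billion

With no currency drain and no excess reserves, the money multiplier is m = 1/rr = 1/0.1188 ≈ 8.417508.
The monetary base is MB = M / m = 36422.6 / 8.417508 ≈ 4327.0051 billion.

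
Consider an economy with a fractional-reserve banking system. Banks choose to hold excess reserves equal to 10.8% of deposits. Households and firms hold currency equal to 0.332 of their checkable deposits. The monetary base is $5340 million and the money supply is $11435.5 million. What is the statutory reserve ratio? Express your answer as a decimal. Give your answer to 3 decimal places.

0.182

Using m = M/MB = 11435.5/5340 ≈ 2.141479. Since m = (1 + c)/(c + rr + e), the denominator satisfies c + rr + e = (1 + c)/m = (1 + 0.332) / 2.141479 ≈ 0.622000.
With c = 0.332 and e = 0.108, the statutory reserve ratio is 0.622000 − 0.332 − 0.108 = 0.182.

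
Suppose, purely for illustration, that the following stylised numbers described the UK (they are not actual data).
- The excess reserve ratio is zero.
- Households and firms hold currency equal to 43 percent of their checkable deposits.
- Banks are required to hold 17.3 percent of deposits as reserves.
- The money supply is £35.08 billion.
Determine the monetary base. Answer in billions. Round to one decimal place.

£14.8 billion

The money multiplier is m = (1 + c) / (rr + c) = (1 + 0.43) / (0.173 + 0.43) ≈ 2.3715.
MB = M / m = 35.08 / 2.3715 ≈ 14.7923 billion.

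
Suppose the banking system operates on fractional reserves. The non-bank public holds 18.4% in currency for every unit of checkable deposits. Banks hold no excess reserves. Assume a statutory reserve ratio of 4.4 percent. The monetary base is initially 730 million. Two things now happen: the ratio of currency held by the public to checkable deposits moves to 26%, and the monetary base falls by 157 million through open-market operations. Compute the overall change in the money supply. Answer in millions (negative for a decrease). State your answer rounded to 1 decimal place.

-1415.9 million

Before: m₁ = (1 + 0.184) / (0.044 + 0.184) ≈ 5.19298, MB₁ = 730, so M₁ = 5.19298 × 730 = 3790.8754 million.
After: m₂ = (1 + 0.26) / (0.044 + 0.26) ≈ 4.14474, MB₂ = 730 − 157 = 573, so M₂ = 4.14474 × 573 ≈ 2374.936 million.
ΔM = M₂ − M₁ = 2374.936 − 3790.8754 = -1415.9394 million.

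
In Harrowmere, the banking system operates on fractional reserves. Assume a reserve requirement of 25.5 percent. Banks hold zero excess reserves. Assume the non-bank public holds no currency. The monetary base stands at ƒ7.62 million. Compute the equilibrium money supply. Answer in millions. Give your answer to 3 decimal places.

With no currency drain or excess reserves, the money multiplier is m = 1/rr = 1/0.255 ≈ 3.92157.
Money supply M = m × MB = 3.92157 × 7.62 ≈ 29.8824 million.

ƒ29.882 million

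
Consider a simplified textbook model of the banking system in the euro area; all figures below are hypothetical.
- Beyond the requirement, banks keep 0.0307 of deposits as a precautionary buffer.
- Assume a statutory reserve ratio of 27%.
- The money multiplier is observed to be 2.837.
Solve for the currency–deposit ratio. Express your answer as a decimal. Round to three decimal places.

Using m = 2.837. From m = (1 + c)/(c + rr + e), rearranging gives 1 + c = m·(c + rr + e), so c·(1 − m) = m·(rr + e) − 1.
Hence c = [m·(rr + e) − 1]/(1 − m) = [2.837 × (0.27 + 0.0307) − 1] / (1 − 2.837) ≈ 0.079975.

0.080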